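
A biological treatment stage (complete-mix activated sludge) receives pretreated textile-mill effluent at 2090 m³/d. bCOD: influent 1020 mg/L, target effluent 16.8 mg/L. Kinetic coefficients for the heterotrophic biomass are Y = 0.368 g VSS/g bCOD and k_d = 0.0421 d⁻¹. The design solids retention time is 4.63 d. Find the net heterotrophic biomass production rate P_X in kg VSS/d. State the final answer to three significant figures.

P_X ≈ 646 kg VSS/d

Correct the yield for decay: Y_obs = Y/(1 + k_d θ_c) = 0.368 / (1 + 0.0421 × 4.63) = 0.368 / 1.195 = 0.3080.
Substrate removed = Q·(S₀ − S) = 2090 m³/d × (1020 − 16.8) g/m³ = 2.1×10^6 g/d = 2097 kg/d.
Net biomass production P_X = Y_obs × Q·(S₀ − S) = 0.3080 × 2097 = 645.7 kg VSS/d.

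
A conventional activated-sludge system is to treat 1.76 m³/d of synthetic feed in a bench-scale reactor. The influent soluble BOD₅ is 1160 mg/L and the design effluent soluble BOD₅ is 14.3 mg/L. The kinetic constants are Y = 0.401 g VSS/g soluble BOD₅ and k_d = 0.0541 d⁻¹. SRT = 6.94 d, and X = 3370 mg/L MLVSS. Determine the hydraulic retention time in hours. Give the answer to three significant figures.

τ ≈ 16.5 h

From the SRT design equation V = Y Q (S₀−S) θ_c / [X (1 + k_d θ_c)] = 0.401 × 1.76 × (1160 − 14.3) × 6.94 / [3370 × (1 + 0.0541 × 6.94)] = 5.61×10^3 / 4635 = 1.211 m³.
τ = V/Q = 1.211/1.76 = 0.6879 d, or 16.51 h.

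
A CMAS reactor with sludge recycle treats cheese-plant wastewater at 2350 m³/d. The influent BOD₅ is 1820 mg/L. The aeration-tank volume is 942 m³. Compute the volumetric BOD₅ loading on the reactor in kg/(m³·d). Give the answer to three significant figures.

Volumetric loading L_v = Q·S₀ / V = 2350 × 1820 g/m³ / 942.0 m³ = 4540 g/(m³·d) = 4.540 kg BOD₅/(m³·d).

L_v ≈ 4.54 kg BOD₅/(m³·d)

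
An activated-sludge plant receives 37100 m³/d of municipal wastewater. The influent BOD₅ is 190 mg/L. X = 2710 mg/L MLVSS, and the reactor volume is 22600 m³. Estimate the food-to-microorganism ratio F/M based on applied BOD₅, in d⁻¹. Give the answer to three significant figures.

F/M ≈ 0.115 d⁻¹

Food-to-microorganism ratio F/M = Q S₀ / (V X) = 37100 × 190 / (22600 × 2710) = 0.1151 d⁻¹.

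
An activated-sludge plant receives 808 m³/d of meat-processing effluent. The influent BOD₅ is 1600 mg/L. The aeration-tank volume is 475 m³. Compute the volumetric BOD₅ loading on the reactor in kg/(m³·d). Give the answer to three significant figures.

Applied BOD₅ load per unit volume = Q·S₀/V = (808 × 1600/1000)/475.0 = 2.722 kg BOD₅·m⁻³·d⁻¹.

L_v ≈ 2.72 kg BOD₅/(m³·d)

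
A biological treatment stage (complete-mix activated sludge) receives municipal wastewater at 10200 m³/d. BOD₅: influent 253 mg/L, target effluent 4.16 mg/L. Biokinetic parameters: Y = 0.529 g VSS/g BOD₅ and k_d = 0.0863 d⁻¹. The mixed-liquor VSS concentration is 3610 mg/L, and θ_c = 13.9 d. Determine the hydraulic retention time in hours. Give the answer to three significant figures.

Steady-state biomass mass balance: V·X·(1 + k_d·θ_c) = Y·Q·(S₀ − S)·θ_c, so V = 0.529 × 10200 × (253 − 4.16) × 13.9 / [3610 × (1 + 0.0863 × 13.9)] = 1.87×10^7 / 7940 = 2350 m³.
Hydraulic retention time τ = V/Q = 2350 / 10200 = 0.2304 d = 5.530 h.

τ ≈ 5.53 h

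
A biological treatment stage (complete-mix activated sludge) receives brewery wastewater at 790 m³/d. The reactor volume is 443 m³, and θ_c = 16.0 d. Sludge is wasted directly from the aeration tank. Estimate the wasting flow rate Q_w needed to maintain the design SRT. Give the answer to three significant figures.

For wasting at MLVSS concentration, Q_w = V/θ_c = 443.0/16.0 = 27.69 m³/d.

Q_w ≈ 27.7 m³/d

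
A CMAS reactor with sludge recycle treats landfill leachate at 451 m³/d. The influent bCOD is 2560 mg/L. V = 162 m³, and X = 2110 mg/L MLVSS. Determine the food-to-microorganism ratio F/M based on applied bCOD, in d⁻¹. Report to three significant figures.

Food-to-microorganism ratio F/M = Q S₀ / (V X) = 451 × 2560 / (162.0 × 2110) = 3.378 d⁻¹.

F/M ≈ 3.38 d⁻¹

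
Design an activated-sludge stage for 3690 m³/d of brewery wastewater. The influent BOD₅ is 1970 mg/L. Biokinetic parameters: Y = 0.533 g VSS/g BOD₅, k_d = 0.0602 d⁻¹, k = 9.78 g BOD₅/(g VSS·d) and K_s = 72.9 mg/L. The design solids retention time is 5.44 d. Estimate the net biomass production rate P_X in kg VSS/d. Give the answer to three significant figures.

For a completely mixed reactor with recycle the Lawrence–McCarty relation gives S = K_s·(1 + k_d·θ_c) / [θ_c·(Y·k − k_d) − 1] = 72.9 × (1 + 0.0602 × 5.44) / [5.44 × (0.533 × 9.78 − 0.0602) − 1] = 96.77 / 27.03 = 3.580 mg/L.
The observed yield is Y_obs = Y/(1 + k_d·θ_c) = 0.533 / (1 + 0.0602 × 5.44) = 0.533 / 1.327 = 0.4015 g VSS per g BOD₅ removed.
Substrate removed = Q·(S₀ − S) = 3690 m³/d × (1970 − 3.58) g/m³ = 7.26×10^6 g/d = 7256 kg/d.
Net biomass production P_X = Y_obs × Q·(S₀ − S) = 0.4015 × 7256 = 2913 kg VSS/d.

P_X ≈ 2910 kg VSS/d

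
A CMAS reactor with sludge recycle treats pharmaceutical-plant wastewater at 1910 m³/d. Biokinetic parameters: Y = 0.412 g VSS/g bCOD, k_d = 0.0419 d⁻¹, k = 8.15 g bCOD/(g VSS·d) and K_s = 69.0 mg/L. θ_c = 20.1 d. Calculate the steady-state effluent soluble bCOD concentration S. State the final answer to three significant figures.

For a completely mixed reactor with recycle the Lawrence–McCarty relation gives S = K_s·(1 + k_d·θ_c) / [θ_c·(Y·k − k_d) − 1] = 69.0 × (1 + 0.0419 × 20.1) / [20.1 × (0.412 × 8.15 − 0.0419) − 1] = 127.1 / 65.65 = 1.936 mg/L.

S ≈ 1.94 mg/L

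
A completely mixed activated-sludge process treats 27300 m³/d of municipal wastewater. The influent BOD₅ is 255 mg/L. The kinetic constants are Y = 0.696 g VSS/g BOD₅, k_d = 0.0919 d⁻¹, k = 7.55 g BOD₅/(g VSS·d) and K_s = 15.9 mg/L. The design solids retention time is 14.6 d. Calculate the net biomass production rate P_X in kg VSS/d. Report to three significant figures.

Effluent substrate depends only on kinetics and SRT: S = K_s(1 + k_d θ_c) / [θ_c(Yk − k_d) − 1] = 15.9 × (1 + 0.0919 × 14.6) / [14.6 × (0.696 × 7.55 − 0.0919) − 1] = 37.23 / 74.38 = 0.5006 mg/L.
Y_obs = Y / (1 + k_d θ_c) = 0.696 / (1 + 0.0919 × 14.6) = 0.696 / 2.342 = 0.2972.
Substrate removed = Q·(S₀ − S) = 27300 m³/d × (255 − 0.501) g/m³ = 6.95×10^6 g/d = 6948 kg/d.
P_X = Y_obs · Q(S₀ − S) = 0.2972 × 6948 = 2065 kg VSS/d.

P_X ≈ 2060 kg VSS/d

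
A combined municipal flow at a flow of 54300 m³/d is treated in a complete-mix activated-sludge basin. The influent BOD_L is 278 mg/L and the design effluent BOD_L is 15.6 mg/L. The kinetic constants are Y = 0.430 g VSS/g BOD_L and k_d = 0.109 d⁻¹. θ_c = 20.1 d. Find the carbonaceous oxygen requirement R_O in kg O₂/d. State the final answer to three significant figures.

The observed yield is Y_obs = Y/(1 + k_d·θ_c) = 0.430 / (1 + 0.109 × 20.1) = 0.430 / 3.191 = 0.1348 g VSS per g BOD_L removed.
ΔS = 278 − 15.6 = 262.4 mg/L, so the substrate removal rate is 54300 × 262.4/1000 = 14248 kg BOD_L/d.
P_X = Y_obs·Q·(S₀ − S) = 0.1348 × 14248 = 1920 kg VSS/d.
R_O = Q·ΔS − 1.42 P_X = 14248 − 2727 = 11522 kg O₂/d.

R_O ≈ 11500 kg O₂/d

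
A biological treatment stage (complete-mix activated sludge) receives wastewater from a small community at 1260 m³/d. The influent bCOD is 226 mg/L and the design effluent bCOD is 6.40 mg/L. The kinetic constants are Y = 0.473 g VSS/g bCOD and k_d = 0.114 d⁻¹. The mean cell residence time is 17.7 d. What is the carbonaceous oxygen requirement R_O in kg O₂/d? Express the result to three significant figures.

R_O ≈ 215 kg O₂/d

Correct the yield for decay: Y_obs = Y/(1 + k_d θ_c) = 0.473 / (1 + 0.114 × 17.7) = 0.473 / 3.018 = 0.1567.
Substrate removed = Q·(S₀ − S) = 1260 m³/d × (226 − 6.40) g/m³ = 2.77×10^5 g/d = 276.7 kg/d.
Net sludge production P_X = 0.1567 × 276.7 = 43.37 kg VSS/d.
R_O = Q·ΔS − 1.42 P_X = 276.7 − 61.58 = 215.1 kg O₂/d.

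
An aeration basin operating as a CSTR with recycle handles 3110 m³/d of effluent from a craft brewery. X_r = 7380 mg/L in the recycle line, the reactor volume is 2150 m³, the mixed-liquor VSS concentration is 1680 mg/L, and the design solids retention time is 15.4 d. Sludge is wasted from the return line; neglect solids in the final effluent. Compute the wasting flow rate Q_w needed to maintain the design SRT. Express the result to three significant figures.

θ_c = V·X/(Q_w·X_r) when wasting from the recycle, so Q_w = V·X/(θ_c·X_r) = 2150 × 1680 / (15.4 × 7380) = 31.78 m³/d.

Q_w ≈ 31.8 m³/d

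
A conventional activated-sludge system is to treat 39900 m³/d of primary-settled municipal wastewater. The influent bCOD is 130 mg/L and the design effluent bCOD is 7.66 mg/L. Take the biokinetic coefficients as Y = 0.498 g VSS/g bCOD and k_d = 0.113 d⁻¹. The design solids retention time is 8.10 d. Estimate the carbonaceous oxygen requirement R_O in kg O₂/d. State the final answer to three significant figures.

Correct the yield for decay: Y_obs = Y/(1 + k_d θ_c) = 0.498 / (1 + 0.113 × 8.10) = 0.498 / 1.915 = 0.2600.
ΔS = 130 − 7.66 = 122.3 mg/L, so the substrate removal rate is 39900 × 122.3/1000 = 4881 kg bCOD/d.
Net sludge production P_X = 0.2600 × 4881 = 1269 kg VSS/d.
R_O = Q·(S₀ − S) − 1.42·P_X = 4881 − 1.42 × 1269 = 3079 kg O₂/d.

R_O ≈ 3080 kg O₂/d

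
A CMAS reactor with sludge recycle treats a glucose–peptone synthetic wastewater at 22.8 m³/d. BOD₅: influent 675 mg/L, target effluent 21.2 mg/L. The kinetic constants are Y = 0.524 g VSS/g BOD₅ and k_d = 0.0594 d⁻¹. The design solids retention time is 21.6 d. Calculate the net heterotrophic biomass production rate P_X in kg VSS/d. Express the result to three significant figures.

The observed yield is Y_obs = Y/(1 + k_d·θ_c) = 0.524 / (1 + 0.0594 × 21.6) = 0.524 / 2.283 = 0.2295 g VSS per g BOD₅ removed.
Substrate removed = Q·(S₀ − S) = 22.8 m³/d × (675 − 21.2) g/m³ = 1.49×10^4 g/d = 14.91 kg/d.
Net biomass production P_X = Y_obs × Q·(S₀ − S) = 0.2295 × 14.91 = 3.421 kg VSS/d.

P_X ≈ 3.42 kg VSS/d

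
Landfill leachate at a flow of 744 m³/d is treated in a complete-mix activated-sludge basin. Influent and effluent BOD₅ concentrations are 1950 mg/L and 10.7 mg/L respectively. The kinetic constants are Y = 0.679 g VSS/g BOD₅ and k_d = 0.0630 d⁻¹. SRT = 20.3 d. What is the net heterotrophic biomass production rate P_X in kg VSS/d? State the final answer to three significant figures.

Correct the yield for decay: Y_obs = Y/(1 + k_d θ_c) = 0.679 / (1 + 0.0630 × 20.3) = 0.679 / 2.279 = 0.2980.
Substrate removed = Q·(S₀ − S) = 744 m³/d × (1950 − 10.7) g/m³ = 1.44×10^6 g/d = 1443 kg/d.
P_X = Y_obs · Q(S₀ − S) = 0.2980 × 1443 = 429.9 kg VSS/d.

P_X ≈ 430 kg VSS/d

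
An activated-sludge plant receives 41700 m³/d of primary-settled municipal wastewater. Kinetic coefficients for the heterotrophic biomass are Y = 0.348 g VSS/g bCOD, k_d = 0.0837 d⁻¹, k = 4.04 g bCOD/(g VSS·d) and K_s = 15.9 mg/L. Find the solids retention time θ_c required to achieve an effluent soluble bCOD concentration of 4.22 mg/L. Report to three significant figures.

θ_c ≈ 4.74 d

From 1/θ_c = Y·k·S/(K_s + S) − k_d: Y·k·S/(K_s+S) = 0.348 × 4.04 × 4.22 / (15.9 + 4.22) = 0.2949 d⁻¹.
1/θ_c = 0.2949 − 0.0837 = 0.2112 d⁻¹, so θ_c = 4.735 d.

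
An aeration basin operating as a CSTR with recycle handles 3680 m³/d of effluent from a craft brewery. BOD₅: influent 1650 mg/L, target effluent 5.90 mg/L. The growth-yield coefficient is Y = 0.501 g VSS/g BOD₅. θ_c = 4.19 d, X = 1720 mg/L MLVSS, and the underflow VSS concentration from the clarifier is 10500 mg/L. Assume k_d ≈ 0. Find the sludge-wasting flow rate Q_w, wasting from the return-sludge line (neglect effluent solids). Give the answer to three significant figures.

V·X = Y·Q·ΔS·θ_c gives V = 0.501 × 3680 × (1650 − 5.90) × 4.19 / 1720 = 7384 m³.
θ_c = V·X/(Q_w·X_r) when wasting from the recycle, so Q_w = V·X/(θ_c·X_r) = 7384 × 1720 / (4.19 × 10500) = 288.7 m³/d.

Q_w ≈ 289 m³/d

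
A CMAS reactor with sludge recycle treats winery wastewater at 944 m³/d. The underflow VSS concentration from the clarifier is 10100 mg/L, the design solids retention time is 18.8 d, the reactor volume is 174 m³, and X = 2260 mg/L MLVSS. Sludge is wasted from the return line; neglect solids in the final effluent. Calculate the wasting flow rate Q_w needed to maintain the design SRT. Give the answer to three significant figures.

Wasting from the return line (neglecting effluent solids): Q_w = V·X / (θ_c·X_r) = 174.0 × 2260 / (18.8 × 10100) = 2.071 m³/d.

Q_w ≈ 2.07 m³/d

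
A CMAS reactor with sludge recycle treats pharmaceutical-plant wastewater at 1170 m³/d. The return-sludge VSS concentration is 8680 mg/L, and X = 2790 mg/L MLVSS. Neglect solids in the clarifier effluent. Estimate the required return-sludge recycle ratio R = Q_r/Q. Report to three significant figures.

Solids balance on the clarifier gives (1+R)X = R·X_r, so R = X/(X_r − X) = 2790 / (8680 − 2790) = 0.4737.

R ≈ 0.474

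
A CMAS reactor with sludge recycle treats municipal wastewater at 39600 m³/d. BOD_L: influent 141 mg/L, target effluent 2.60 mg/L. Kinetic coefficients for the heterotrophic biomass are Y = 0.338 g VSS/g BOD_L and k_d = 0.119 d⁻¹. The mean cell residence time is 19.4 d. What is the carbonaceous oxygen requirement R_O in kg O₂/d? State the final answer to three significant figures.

Observed yield with endogenous decay: Y_obs = Y / (1 + k_d·θ_c) = 0.338 / (1 + 0.119 × 19.4) = 0.338 / 3.309 = 0.1022 g VSS/g BOD_L.
Substrate removed = Q·(S₀ − S) = 39600 m³/d × (141 − 2.60) g/m³ = 5.48×10^6 g/d = 5481 kg/d.
Biomass synthesised: P_X = Y_obs × 5481 = 559.9 kg VSS/d.
R_O = Q·ΔS − 1.42 P_X = 5481 − 795.0 = 4686 kg O₂/d.

R_O ≈ 4690 kg O₂/d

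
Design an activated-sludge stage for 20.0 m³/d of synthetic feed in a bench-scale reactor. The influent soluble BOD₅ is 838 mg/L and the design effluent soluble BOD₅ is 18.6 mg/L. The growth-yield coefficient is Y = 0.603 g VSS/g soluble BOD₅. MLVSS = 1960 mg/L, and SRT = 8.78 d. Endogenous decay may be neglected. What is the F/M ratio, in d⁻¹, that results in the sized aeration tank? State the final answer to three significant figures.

F/M ≈ 0.193 d⁻¹

V·X = Y·Q·ΔS·θ_c gives V = 0.603 × 20.0 × (838 − 18.6) × 8.78 / 1960 = 44.27 m³.
Food-to-microorganism ratio F/M = Q S₀ / (V X) = 20.0 × 838 / (44.27 × 1960) = 0.1932 d⁻¹.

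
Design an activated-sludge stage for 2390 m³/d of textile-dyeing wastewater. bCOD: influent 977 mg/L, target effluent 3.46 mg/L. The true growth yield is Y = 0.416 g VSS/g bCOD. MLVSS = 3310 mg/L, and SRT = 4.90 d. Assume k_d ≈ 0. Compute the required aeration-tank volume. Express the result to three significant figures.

Biomass mass balance (decay neglected): V·X = Y·Q·(S₀ − S)·θ_c, so V = 0.416 × 2390 × (977 − 3.46) × 4.90 / 3310 = 1433 m³.

V ≈ 1430 m³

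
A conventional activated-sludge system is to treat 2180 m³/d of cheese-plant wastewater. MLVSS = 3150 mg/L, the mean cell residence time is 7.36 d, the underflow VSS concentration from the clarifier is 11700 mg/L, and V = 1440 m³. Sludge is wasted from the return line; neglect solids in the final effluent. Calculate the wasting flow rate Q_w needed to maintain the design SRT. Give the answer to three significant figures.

Q_w = (V·X)/(θ_c X_r) = 1440 × 3150 / (7.36 × 11700) = 52.68 m³/d.

Q_w ≈ 52.7 m³/d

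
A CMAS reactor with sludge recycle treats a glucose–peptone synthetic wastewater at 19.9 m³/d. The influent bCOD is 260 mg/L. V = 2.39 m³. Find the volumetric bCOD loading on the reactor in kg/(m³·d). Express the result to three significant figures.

L_v ≈ 2.16 kg bCOD/(m³·d)

L_v = Q S₀ / V = 19.9 × 260 × 10⁻³ / 2.390 = 2.165 kg/(m³·d).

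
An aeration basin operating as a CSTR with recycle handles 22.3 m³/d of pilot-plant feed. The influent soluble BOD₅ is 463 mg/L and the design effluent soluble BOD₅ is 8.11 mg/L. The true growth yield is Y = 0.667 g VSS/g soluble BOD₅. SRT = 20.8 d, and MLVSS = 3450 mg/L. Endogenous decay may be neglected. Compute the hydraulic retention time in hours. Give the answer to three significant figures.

With k_d = 0 the design equation reduces to V = Y Q (S₀−S) θ_c / X = 0.667 × 22.3 × (463 − 8.11) × 20.8 / 3450 = 40.79 m³.
HRT = V/Q = 40.79 m³ / 22.3 m³·d⁻¹ = 1.829 d × 24 = 43.90 h.

τ ≈ 43.9 h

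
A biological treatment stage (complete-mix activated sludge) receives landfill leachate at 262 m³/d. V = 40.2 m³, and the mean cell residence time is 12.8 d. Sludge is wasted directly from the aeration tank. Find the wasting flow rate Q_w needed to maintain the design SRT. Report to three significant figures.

For wasting at MLVSS concentration, Q_w = V/θ_c = 40.20/12.8 = 3.141 m³/d.

Q_w ≈ 3.14 m³/d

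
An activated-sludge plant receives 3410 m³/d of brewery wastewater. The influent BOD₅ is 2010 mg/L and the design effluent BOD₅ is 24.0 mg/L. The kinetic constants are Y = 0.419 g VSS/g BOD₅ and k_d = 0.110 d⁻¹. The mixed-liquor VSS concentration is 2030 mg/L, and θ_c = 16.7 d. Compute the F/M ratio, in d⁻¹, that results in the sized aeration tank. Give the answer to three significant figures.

Rearranging the biomass balance for a CMAS with decay, V = Y·Q·ΔS·θ_c / [X·(1+k_d θ_c)] = 0.419 × 3410 × (2010 − 24.0) × 16.7 / [2030 × (1 + 0.110 × 16.7)] = 4.74×10^7 / 5759 = 8228 m³.
Food-to-microorganism ratio F/M = Q S₀ / (V X) = 3410 × 2010 / (8228 × 2030) = 0.4103 d⁻¹.

F/M ≈ 0.410 d⁻¹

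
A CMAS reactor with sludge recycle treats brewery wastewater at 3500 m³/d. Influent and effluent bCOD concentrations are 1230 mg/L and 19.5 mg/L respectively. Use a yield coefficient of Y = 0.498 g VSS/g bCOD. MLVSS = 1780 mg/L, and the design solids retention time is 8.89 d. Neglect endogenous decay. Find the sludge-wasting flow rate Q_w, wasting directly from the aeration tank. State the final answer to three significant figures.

Q_w ≈ 1190 m³/d

V·X = Y·Q·ΔS·θ_c gives V = 0.498 × 3500 × (1230 − 19.5) × 8.89 / 1780 = 10538 m³.
Wasting from the aeration tank: Q_w = V / θ_c = 10538 / 8.89 = 1185 m³/d.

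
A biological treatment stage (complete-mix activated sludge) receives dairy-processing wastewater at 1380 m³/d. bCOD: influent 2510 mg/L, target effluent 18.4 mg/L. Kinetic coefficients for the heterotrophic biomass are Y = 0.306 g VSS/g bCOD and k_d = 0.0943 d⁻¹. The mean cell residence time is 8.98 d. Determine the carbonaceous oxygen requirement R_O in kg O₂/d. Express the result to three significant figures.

The observed yield is Y_obs = Y/(1 + k_d·θ_c) = 0.306 / (1 + 0.0943 × 8.98) = 0.306 / 1.847 = 0.1657 g VSS per g bCOD removed.
ΔS = 2510 − 18.4 = 2492 mg/L, so the substrate removal rate is 1380 × 2492/1000 = 3438 kg bCOD/d.
P_X = Y_obs·Q·(S₀ − S) = 0.1657 × 3438 = 569.7 kg VSS/d.
Carbonaceous O₂ demand = substrate oxidised − cell-mass equivalent = 3438 − 1.42 × 569.7 = 2629 kg O₂/d.

R_O ≈ 2630 kg O₂/d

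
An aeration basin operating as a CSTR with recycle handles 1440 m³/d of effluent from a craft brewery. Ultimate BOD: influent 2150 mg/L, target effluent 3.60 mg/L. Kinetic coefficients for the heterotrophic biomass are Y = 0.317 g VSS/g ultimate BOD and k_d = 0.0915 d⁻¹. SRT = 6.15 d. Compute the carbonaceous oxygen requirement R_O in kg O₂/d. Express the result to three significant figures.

R_O ≈ 2200 kg O₂/d

Correct the yield for decay: Y_obs = Y/(1 + k_d θ_c) = 0.317 / (1 + 0.0915 × 6.15) = 0.317 / 1.563 = 0.2029.
Q·(S₀ − S) = 1440 × (2150 − 3.60) × 10⁻³ = 3091 kg/d removed.
Biomass synthesised: P_X = Y_obs × 3091 = 627.0 kg VSS/d.
Carbonaceous O₂ demand = substrate oxidised − cell-mass equivalent = 3091 − 1.42 × 627.0 = 2201 kg O₂/d.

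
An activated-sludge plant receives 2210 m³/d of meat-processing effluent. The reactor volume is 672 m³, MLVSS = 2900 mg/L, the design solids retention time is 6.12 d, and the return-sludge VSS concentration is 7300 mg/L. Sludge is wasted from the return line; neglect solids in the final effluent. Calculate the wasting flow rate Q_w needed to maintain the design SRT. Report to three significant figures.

θ_c = V·X/(Q_w·X_r) when wasting from the recycle, so Q_w = V·X/(θ_c·X_r) = 672.0 × 2900 / (6.12 × 7300) = 43.62 m³/d.

Q_w ≈ 43.6 m³/d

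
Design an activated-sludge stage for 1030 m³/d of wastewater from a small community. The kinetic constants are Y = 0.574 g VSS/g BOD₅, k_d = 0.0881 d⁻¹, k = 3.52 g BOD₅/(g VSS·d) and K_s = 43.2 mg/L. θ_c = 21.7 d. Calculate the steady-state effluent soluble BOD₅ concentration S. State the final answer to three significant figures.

S ≈ 3.07 mg/L

Effluent substrate depends only on kinetics and SRT: S = K_s(1 + k_d θ_c) / [θ_c(Yk − k_d) − 1] = 43.2 × (1 + 0.0881 × 21.7) / [21.7 × (0.574 × 3.52 − 0.0881) − 1] = 125.8 / 40.93 = 3.073 mg/L.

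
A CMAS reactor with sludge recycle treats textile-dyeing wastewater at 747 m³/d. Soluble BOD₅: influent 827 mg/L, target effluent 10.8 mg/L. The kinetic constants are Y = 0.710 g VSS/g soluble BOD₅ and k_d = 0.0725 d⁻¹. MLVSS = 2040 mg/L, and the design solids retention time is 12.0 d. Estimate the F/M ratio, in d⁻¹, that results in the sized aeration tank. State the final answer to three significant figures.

F/M ≈ 0.222 d⁻¹

Rearranging the biomass balance for a CMAS with decay, V = Y·Q·ΔS·θ_c / [X·(1+k_d θ_c)] = 0.710 × 747 × (827 − 10.8) × 12.0 / [2040 × (1 + 0.0725 × 12.0)] = 5.19×10^6 / 3815 = 1362 m³.
F/M = Q·S₀ / (V·X) = 747 × 827 / (1362 × 2040) = 0.2224 g soluble BOD₅·(g VSS·d)⁻¹.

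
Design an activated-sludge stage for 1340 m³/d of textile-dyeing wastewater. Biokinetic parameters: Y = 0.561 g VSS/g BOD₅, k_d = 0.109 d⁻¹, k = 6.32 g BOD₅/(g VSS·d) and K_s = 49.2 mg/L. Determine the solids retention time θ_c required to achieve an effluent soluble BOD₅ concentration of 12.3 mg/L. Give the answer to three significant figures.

At the target effluent, Y k S/(K_s+S) = 0.561×6.32×12.3/61.50 = 0.7091 d⁻¹.
θ_c = 1/(μ − k_d) = 1/(0.7091 − 0.109) = 1/0.6001 = 1.666 d.

θ_c ≈ 1.67 d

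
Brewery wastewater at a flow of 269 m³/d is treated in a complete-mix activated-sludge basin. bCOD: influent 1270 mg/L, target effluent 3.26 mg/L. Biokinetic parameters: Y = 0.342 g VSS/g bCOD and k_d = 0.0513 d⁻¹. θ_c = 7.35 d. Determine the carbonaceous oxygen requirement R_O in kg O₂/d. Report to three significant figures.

The observed yield is Y_obs = Y/(1 + k_d·θ_c) = 0.342 / (1 + 0.0513 × 7.35) = 0.342 / 1.377 = 0.2484 g VSS per g bCOD removed.
ΔS = 1270 − 3.26 = 1267 mg/L, so the substrate removal rate is 269 × 1267/1000 = 340.8 kg bCOD/d.
P_X = Y_obs·Q·(S₀ − S) = 0.2484 × 340.8 = 84.63 kg VSS/d.
Carbonaceous O₂ demand = substrate oxidised − cell-mass equivalent = 340.8 − 1.42 × 84.63 = 220.6 kg O₂/d.

R_O ≈ 221 kg O₂/d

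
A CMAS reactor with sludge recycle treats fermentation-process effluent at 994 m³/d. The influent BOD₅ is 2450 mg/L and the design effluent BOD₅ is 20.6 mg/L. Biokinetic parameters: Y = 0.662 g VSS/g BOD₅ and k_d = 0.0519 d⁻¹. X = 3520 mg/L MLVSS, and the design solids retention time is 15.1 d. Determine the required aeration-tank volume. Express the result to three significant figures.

V ≈ 3840 m³

From the SRT design equation V = Y Q (S₀−S) θ_c / [X (1 + k_d θ_c)] = 0.662 × 994 × (2450 − 20.6) × 15.1 / [3520 × (1 + 0.0519 × 15.1)] = 2.41×10^7 / 6279 = 3845 m³.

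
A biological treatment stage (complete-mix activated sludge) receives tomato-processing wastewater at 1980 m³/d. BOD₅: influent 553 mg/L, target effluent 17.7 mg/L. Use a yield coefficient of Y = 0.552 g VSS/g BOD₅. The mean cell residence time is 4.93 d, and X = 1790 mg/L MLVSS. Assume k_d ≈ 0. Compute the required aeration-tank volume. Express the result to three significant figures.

V ≈ 1610 m³

Biomass mass balance (decay neglected): V·X = Y·Q·(S₀ − S)·θ_c, so V = 0.552 × 1980 × (553 − 17.7) × 4.93 / 1790 = 1611 m³.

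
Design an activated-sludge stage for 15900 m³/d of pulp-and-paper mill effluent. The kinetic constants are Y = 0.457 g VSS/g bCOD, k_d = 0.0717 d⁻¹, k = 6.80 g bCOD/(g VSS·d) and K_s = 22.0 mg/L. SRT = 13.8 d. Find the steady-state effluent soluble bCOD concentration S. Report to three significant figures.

S ≈ 1.07 mg/L

From the Monod/SRT balance for a CMAS, S = K_s·(1+k_d θ_c)/[θ_c·(Y k − k_d) − 1] = 22.0 × (1 + 0.0717 × 13.8) / [13.8 × (0.457 × 6.80 − 0.0717) − 1] = 43.77 / 40.90 = 1.070 mg/L.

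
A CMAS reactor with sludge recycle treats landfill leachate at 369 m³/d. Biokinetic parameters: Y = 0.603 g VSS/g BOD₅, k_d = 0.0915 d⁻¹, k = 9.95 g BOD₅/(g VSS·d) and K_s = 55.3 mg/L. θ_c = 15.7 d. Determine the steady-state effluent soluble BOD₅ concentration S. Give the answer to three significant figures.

Effluent substrate depends only on kinetics and SRT: S = K_s(1 + k_d θ_c) / [θ_c(Yk − k_d) − 1] = 55.3 × (1 + 0.0915 × 15.7) / [15.7 × (0.603 × 9.95 − 0.0915) − 1] = 134.7 / 91.76 = 1.468 mg/L.

S ≈ 1.47 mg/L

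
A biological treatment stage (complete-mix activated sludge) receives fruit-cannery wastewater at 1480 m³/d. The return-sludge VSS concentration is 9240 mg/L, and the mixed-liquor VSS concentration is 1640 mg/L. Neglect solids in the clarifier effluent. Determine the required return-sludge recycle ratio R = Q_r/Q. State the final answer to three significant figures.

Mass balance around the secondary clarifier (neglecting effluent solids): R = X / (X_r − X) = 1640 / (9240 − 1640) = 0.2158.

R ≈ 0.216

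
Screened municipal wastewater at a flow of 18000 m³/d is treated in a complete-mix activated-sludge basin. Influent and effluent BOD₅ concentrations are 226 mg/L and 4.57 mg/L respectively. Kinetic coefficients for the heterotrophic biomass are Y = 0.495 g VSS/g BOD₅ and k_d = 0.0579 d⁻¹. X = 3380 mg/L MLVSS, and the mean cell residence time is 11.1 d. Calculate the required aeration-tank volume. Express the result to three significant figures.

From the SRT design equation V = Y Q (S₀−S) θ_c / [X (1 + k_d θ_c)] = 0.495 × 18000 × (226 − 4.57) × 11.1 / [3380 × (1 + 0.0579 × 11.1)] = 2.19×10^7 / 5552 = 3944 m³.

V ≈ 3940 m³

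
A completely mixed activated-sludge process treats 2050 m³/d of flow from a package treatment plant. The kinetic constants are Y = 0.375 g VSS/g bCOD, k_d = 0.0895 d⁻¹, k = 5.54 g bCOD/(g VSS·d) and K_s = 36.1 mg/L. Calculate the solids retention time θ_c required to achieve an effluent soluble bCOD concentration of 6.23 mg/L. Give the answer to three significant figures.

θ_c ≈ 4.62 d

Specific growth rate at S = 6.23 mg/L: μ = YkS/(K_s+S) = 0.375·5.54·6.23/(36.1+6.23) = 0.3058 d⁻¹.
θ_c = 1/(μ − k_d) = 1/(0.3058 − 0.0895) = 1/0.2163 = 4.624 d.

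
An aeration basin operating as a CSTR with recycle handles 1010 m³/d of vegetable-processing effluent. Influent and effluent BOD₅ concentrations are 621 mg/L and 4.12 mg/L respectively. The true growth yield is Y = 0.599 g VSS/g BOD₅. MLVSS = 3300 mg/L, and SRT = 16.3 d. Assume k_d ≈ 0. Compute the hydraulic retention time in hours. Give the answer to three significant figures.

τ ≈ 43.8 h

With k_d = 0 the design equation reduces to V = Y Q (S₀−S) θ_c / X = 0.599 × 1010 × (621 − 4.12) × 16.3 / 3300 = 1843 m³.
HRT = V/Q = 1843 m³ / 1010 m³·d⁻¹ = 1.825 d × 24 = 43.80 h.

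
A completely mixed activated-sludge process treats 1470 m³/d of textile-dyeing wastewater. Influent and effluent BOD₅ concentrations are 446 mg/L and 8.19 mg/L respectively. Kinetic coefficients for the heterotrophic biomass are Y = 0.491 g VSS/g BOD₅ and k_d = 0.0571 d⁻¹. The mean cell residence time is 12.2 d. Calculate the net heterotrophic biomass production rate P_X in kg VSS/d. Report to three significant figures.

P_X ≈ 186 kg VSS/d

Observed yield with endogenous decay: Y_obs = Y / (1 + k_d·θ_c) = 0.491 / (1 + 0.0571 × 12.2) = 0.491 / 1.697 = 0.2894 g VSS/g BOD₅.
Mass of BOD₅ removed per day: Q(S₀ − S) = 1470 × 437.8 g/m³ = 643.6 kg/d.
P_X = Y_obs · Q(S₀ − S) = 0.2894 × 643.6 = 186.3 kg VSS/d.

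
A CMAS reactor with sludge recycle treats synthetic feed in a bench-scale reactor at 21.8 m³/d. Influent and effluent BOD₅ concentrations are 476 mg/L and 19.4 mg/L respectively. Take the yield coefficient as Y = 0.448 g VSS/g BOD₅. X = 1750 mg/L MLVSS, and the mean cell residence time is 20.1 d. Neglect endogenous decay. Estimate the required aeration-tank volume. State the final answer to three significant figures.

V ≈ 51.2 m³

V·X = Y·Q·ΔS·θ_c gives V = 0.448 × 21.8 × (476 − 19.4) × 20.1 / 1750 = 51.22 m³.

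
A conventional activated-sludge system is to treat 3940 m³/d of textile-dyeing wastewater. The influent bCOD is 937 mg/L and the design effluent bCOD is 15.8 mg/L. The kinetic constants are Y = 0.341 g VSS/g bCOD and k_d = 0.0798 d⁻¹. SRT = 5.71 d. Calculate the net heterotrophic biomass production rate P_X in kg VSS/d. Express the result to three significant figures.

Y_obs = Y / (1 + k_d θ_c) = 0.341 / (1 + 0.0798 × 5.71) = 0.341 / 1.456 = 0.2343.
Mass of bCOD removed per day: Q(S₀ − S) = 3940 × 921.2 g/m³ = 3630 kg/d.
P_X = Y_obs · Q(S₀ − S) = 0.2343 × 3630 = 850.2 kg VSS/d.

P_X ≈ 850 kg VSS/d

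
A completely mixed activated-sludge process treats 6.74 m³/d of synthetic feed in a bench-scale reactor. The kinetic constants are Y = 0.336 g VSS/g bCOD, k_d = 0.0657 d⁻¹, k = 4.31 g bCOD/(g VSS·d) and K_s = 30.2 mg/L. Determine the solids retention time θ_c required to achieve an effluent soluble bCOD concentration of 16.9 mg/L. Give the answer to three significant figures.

At the target effluent, Y k S/(K_s+S) = 0.336×4.31×16.9/47.10 = 0.5196 d⁻¹.
θ_c = 1/(μ − k_d) = 1/(0.5196 − 0.0657) = 1/0.4539 = 2.203 d.

θ_c ≈ 2.20 d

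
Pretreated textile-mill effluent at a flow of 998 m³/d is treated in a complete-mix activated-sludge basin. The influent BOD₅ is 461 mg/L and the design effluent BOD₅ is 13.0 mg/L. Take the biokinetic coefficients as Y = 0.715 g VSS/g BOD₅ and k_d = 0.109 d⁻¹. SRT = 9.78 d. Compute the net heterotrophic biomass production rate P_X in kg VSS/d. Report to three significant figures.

P_X ≈ 155 kg VSS/d

Y_obs = Y / (1 + k_d θ_c) = 0.715 / (1 + 0.109 × 9.78) = 0.715 / 2.066 = 0.3461.
Substrate removed = Q·(S₀ − S) = 998 m³/d × (461 − 13.0) g/m³ = 4.47×10^5 g/d = 447.1 kg/d.
So the net sludge growth is P_X = 0.3461 × 447.1 = 154.7 kg VSS/d.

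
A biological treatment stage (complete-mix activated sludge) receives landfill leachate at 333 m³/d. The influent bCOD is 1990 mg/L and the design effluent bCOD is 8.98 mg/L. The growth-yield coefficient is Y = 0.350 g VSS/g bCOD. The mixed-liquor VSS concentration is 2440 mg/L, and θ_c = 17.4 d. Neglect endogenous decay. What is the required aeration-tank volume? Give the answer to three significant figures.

V ≈ 1650 m³

Biomass mass balance (decay neglected): V·X = Y·Q·(S₀ − S)·θ_c, so V = 0.350 × 333 × (1990 − 8.98) × 17.4 / 2440 = 1646 m³.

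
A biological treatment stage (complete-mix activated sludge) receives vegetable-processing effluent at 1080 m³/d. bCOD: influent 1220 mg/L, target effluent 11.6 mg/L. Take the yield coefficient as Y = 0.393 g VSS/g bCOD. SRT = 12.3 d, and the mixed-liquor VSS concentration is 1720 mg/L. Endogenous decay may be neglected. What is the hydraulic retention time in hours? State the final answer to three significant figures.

Biomass mass balance (decay neglected): V·X = Y·Q·(S₀ − S)·θ_c, so V = 0.393 × 1080 × (1220 − 11.6) × 12.3 / 1720 = 3668 m³.
τ = V/Q = 3668/1080 = 3.396 d, or 81.51 h.

τ ≈ 81.5 h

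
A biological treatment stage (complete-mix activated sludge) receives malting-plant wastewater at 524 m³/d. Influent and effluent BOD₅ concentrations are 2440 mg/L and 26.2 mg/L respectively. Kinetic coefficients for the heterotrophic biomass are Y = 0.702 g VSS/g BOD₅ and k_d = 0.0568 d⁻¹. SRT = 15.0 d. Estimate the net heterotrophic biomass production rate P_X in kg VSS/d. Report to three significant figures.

P_X ≈ 479 kg VSS/d

Correct the yield for decay: Y_obs = Y/(1 + k_d θ_c) = 0.702 / (1 + 0.0568 × 15.0) = 0.702 / 1.852 = 0.3790.
Mass of BOD₅ removed per day: Q(S₀ − S) = 524 × 2414 g/m³ = 1265 kg/d.
Net biomass production P_X = Y_obs × Q·(S₀ − S) = 0.3790 × 1265 = 479.4 kg VSS/d.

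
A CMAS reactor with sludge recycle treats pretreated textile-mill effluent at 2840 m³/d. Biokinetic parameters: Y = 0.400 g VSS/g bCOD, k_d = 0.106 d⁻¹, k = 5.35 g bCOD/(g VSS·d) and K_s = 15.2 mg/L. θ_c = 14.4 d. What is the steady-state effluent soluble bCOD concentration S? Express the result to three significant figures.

S ≈ 1.36 mg/L

For a completely mixed reactor with recycle the Lawrence–McCarty relation gives S = K_s·(1 + k_d·θ_c) / [θ_c·(Y·k − k_d) − 1] = 15.2 × (1 + 0.106 × 14.4) / [14.4 × (0.400 × 5.35 − 0.106) − 1] = 38.40 / 28.29 = 1.357 mg/L.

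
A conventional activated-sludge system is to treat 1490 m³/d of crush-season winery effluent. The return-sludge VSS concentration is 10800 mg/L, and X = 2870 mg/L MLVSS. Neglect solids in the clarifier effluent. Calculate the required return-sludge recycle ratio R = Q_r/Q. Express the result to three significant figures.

R ≈ 0.362

R = Q_r/Q = X/(X_r − X) = 2870 / (10800 − 2870) = 0.3619.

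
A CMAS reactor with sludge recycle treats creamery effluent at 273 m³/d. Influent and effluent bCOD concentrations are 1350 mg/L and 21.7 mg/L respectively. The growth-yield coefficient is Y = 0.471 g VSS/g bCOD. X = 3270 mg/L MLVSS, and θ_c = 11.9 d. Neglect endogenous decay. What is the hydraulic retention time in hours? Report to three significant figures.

V·X = Y·Q·ΔS·θ_c gives V = 0.471 × 273 × (1350 − 21.7) × 11.9 / 3270 = 621.6 m³.
τ = V/Q = 621.6/273 = 2.277 d, or 54.64 h.

τ ≈ 54.6 h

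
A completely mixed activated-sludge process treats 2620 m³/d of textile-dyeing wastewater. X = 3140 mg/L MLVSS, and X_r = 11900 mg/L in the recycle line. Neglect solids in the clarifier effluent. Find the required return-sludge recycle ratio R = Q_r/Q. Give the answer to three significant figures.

R ≈ 0.358

Solids balance on the clarifier gives (1+R)X = R·X_r, so R = X/(X_r − X) = 3140 / (11900 − 3140) = 0.3584.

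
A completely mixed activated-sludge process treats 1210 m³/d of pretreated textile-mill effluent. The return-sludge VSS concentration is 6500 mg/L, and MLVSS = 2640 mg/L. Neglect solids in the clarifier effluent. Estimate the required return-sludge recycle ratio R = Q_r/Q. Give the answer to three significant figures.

Solids balance on the clarifier gives (1+R)X = R·X_r, so R = X/(X_r − X) = 2640 / (6500 − 2640) = 0.6839.

R ≈ 0.684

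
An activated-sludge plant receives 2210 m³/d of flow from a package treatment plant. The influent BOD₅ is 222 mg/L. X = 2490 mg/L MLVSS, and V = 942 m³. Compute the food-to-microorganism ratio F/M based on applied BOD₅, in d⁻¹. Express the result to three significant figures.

F/M ≈ 0.209 d⁻¹

Food-to-microorganism ratio F/M = Q S₀ / (V X) = 2210 × 222 / (942.0 × 2490) = 0.2092 d⁻¹.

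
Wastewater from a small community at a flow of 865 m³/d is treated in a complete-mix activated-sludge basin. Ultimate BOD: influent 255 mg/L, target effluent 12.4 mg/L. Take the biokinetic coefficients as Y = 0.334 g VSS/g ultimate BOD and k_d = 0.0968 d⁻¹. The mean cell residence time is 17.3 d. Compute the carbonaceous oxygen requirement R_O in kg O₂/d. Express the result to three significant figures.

Correct the yield for decay: Y_obs = Y/(1 + k_d θ_c) = 0.334 / (1 + 0.0968 × 17.3) = 0.334 / 2.675 = 0.1249.
Mass of ultimate BOD removed per day: Q(S₀ − S) = 865 × 242.6 g/m³ = 209.8 kg/d.
Net sludge production P_X = 0.1249 × 209.8 = 26.21 kg VSS/d.
Carbonaceous O₂ demand = substrate oxidised − cell-mass equivalent = 209.8 − 1.42 × 26.21 = 172.6 kg O₂/d.

R_O ≈ 173 kg O₂/d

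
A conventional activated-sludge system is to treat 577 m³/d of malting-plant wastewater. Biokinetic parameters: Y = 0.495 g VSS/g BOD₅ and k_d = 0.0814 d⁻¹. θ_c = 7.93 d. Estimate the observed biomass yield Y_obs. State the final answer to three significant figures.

Y_obs = Y / (1 + k_d θ_c) = 0.495 / (1 + 0.0814 × 7.93) = 0.495 / 1.646 = 0.3008.

Y_obs ≈ 0.301 g VSS/g BOD₅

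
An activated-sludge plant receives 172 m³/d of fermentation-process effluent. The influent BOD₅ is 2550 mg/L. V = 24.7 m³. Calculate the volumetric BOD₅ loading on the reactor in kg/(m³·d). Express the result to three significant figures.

Applied BOD₅ load per unit volume = Q·S₀/V = (172 × 2550/1000)/24.70 = 17.76 kg BOD₅·m⁻³·d⁻¹.

L_v ≈ 17.8 kg BOD₅/(m³·d)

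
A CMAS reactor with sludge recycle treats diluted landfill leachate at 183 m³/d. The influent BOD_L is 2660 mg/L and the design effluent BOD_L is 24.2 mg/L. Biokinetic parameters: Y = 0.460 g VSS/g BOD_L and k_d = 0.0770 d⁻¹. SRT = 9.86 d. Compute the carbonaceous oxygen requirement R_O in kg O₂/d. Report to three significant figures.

Observed yield with endogenous decay: Y_obs = Y / (1 + k_d·θ_c) = 0.460 / (1 + 0.0770 × 9.86) = 0.460 / 1.759 = 0.2615 g VSS/g BOD_L.
Substrate removed = Q·(S₀ − S) = 183 m³/d × (2660 − 24.2) g/m³ = 4.82×10^5 g/d = 482.4 kg/d.
P_X = Y_obs·Q·(S₀ − S) = 0.2615 × 482.4 = 126.1 kg VSS/d.
Carbonaceous O₂ demand = substrate oxidised − cell-mass equivalent = 482.4 − 1.42 × 126.1 = 303.3 kg O₂/d.

R_O ≈ 303 kg O₂/d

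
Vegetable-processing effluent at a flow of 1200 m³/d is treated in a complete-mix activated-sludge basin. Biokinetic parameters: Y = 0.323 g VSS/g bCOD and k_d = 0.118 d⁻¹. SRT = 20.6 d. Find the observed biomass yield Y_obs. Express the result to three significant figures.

Correct the yield for decay: Y_obs = Y/(1 + k_d θ_c) = 0.323 / (1 + 0.118 × 20.6) = 0.323 / 3.431 = 0.09415.

Y_obs ≈ 0.0941 g VSS/g bCOD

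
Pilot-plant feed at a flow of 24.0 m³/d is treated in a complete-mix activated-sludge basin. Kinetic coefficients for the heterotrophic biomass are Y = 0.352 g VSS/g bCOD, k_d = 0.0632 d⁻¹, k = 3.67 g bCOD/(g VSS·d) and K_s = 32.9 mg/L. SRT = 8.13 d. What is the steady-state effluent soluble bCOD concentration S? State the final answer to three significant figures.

For a completely mixed reactor with recycle the Lawrence–McCarty relation gives S = K_s·(1 + k_d·θ_c) / [θ_c·(Y·k − k_d) − 1] = 32.9 × (1 + 0.0632 × 8.13) / [8.13 × (0.352 × 3.67 − 0.0632) − 1] = 49.80 / 8.989 = 5.541 mg/L.

S ≈ 5.54 mg/L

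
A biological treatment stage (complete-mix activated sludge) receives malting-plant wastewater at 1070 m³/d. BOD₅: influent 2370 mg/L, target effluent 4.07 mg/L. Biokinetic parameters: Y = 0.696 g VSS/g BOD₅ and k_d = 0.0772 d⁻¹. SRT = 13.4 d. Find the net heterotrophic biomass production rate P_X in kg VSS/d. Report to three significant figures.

Observed yield with endogenous decay: Y_obs = Y / (1 + k_d·θ_c) = 0.696 / (1 + 0.0772 × 13.4) = 0.696 / 2.034 = 0.3421 g VSS/g BOD₅.
ΔS = 2370 − 4.07 = 2366 mg/L, so the substrate removal rate is 1070 × 2366/1000 = 2532 kg BOD₅/d.
Biomass produced: P_X = Y_obs·Q·ΔS = 0.3421 × 2532 ≈ 866.0 kg VSS/d.

P_X ≈ 866 kg VSS/d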